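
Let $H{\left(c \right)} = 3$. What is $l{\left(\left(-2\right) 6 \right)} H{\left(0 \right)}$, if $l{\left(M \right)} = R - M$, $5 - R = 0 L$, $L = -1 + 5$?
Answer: $51$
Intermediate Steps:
$L = 4$
$R = 5$ ($R = 5 - 0 \cdot 4 = 5 - 0 = 5 + 0 = 5$)
$l{\left(M \right)} = 5 - M$
$l{\left(\left(-2\right) 6 \right)} H{\left(0 \right)} = \left(5 - \left(-2\right) 6\right) 3 = \left(5 - -12\right) 3 = \left(5 + 12\right) 3 = 17 \cdot 3 = 51$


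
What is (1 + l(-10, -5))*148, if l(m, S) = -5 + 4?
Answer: 0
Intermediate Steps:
l(m, S) = -1
(1 + l(-10, -5))*148 = (1 - 1)*148 = 0*148 = 0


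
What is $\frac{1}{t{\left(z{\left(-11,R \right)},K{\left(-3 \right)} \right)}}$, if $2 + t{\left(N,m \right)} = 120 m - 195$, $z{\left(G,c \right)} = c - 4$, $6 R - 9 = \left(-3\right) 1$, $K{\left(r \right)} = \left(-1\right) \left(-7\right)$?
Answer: $\frac{1}{643} \approx 0.0015552$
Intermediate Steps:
$K{\left(r \right)} = 7$
$R = 1$ ($R = \frac{3}{2} + \frac{\left(-3\right) 1}{6} = \frac{3}{2} + \frac{1}{6} \left(-3\right) = \frac{3}{2} - \frac{1}{2} = 1$)
$z{\left(G,c \right)} = -4 + c$ ($z{\left(G,c \right)} = c - 4 = -4 + c$)
$t{\left(N,m \right)} = -197 + 120 m$ ($t{\left(N,m \right)} = -2 + \left(120 m - 195\right) = -2 + \left(-195 + 120 m\right) = -197 + 120 m$)
$\frac{1}{t{\left(z{\left(-11,R \right)},K{\left(-3 \right)} \right)}} = \frac{1}{-197 + 120 \cdot 7} = \frac{1}{-197 + 840} = \frac{1}{643}$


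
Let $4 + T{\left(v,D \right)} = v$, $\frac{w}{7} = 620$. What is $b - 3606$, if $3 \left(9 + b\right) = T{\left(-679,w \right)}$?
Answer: $- \frac{11528}{3} \approx -3842.7$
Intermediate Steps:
$w = 4340$ ($w = 7 \cdot 620 = 4340$)
$T{\left(v,D \right)} = -4 + v$
$b = - \frac{710}{3}$ ($b = -9 + \frac{-4 - 679}{3} = -9 + \frac{1}{3} \left(-683\right) = -9 - \frac{683}{3} = - \frac{710}{3} \approx -236.67$)
$b - 3606 = - \frac{710}{3} - 3606 = - \frac{11528}{3}$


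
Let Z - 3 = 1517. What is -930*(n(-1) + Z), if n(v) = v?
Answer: -1412670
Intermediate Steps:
Z = 1520 (Z = 3 + 1517 = 1520)
-930*(n(-1) + Z) = -930*(-1 + 1520) = -930*1519 = -1412670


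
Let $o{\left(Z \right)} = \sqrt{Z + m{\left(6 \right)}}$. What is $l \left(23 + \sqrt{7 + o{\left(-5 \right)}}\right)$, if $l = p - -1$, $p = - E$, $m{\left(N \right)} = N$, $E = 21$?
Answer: $-460 - 40 \sqrt{2} \approx -516.57$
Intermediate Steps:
$o{\left(Z \right)} = \sqrt{6 + Z}$ ($o{\left(Z \right)} = \sqrt{Z + 6} = \sqrt{6 + Z}$)
$p = -21$ ($p = \left(-1\right) 21 = -21$)
$l = -20$ ($l = -21 - -1 = -21 + 1 = -20$)
$l \left(23 + \sqrt{7 + o{\left(-5 \right)}}\right) = - 20 \left(23 + \sqrt{7 + \sqrt{6 - 5}}\right) = - 20 \left(23 + \sqrt{7 + \sqrt{1}}\right) = - 20 \left(23 + \sqrt{7 + 1}\right) = - 20 \left(23 + \sqrt{8}\right) = - 20 \left(23 + 2 \sqrt{2}\right) = -460 - 40 \sqrt{2}$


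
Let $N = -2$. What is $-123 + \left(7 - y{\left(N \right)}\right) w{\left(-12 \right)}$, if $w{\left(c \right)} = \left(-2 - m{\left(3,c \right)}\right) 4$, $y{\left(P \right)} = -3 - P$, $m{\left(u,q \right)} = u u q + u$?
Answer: $3173$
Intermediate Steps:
$m{\left(u,q \right)} = u + q u^{2}$ ($m{\left(u,q \right)} = u q u + u = q u^{2} + u = u + q u^{2}$)
$w{\left(c \right)} = -20 - 36 c$ ($w{\left(c \right)} = \left(-2 - 3 \left(1 + c 3\right)\right) 4 = \left(-2 - 3 \left(1 + 3 c\right)\right) 4 = \left(-2 - \left(3 + 9 c\right)\right) 4 = \left(-5 - 9 c\right) 4 = -20 - 36 c$)
$-123 + \left(7 - y{\left(N \right)}\right) w{\left(-12 \right)} = -123 + \left(7 - \left(-3 - -2\right)\right) \left(-20 - -432\right) = -123 + \left(7 - \left(-3 + 2\right)\right) \left(-20 + 432\right) = -123 + \left(7 - -1\right) 412 = -123 + \left(7 + 1\right) 412 = -123 + 8 \cdot 412 = -123 + 3296 = 3173$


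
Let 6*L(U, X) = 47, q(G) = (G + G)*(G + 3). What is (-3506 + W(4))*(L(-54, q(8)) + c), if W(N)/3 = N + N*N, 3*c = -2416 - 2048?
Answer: 15301963/3 ≈ 5.1007e+6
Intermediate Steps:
q(G) = 2*G*(3 + G) (q(G) = (2*G)*(3 + G) = 2*G*(3 + G))
L(U, X) = 47/6 (L(U, X) = (⅙)*47 = 47/6)
c = -1488 (c = (-2416 - 2048)/3 = (⅓)*(-4464) = -1488)
W(N) = 3*N + 3*N² (W(N) = 3*(N + N*N) = 3*(N + N²) = 3*N + 3*N²)
(-3506 + W(4))*(L(-54, q(8)) + c) = (-3506 + 3*4*(1 + 4))*(47/6 - 1488) = (-3506 + 3*4*5)*(-8881/6) = (-3506 + 60)*(-8881/6) = -3446*(-8881/6) = 15301963/3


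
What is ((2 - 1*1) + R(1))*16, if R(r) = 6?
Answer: 112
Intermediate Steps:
((2 - 1*1) + R(1))*16 = ((2 - 1*1) + 6)*16 = ((2 - 1) + 6)*16 = (1 + 6)*16 = 7*16 = 112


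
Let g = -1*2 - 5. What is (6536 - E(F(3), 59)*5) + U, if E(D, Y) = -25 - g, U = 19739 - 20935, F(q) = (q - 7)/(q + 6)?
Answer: 5430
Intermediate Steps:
F(q) = (-7 + q)/(6 + q)
U = -1196
g = -7 (g = -2 - 5 = -7)
E(D, Y) = -18 (E(D, Y) = -25 - 1*(-7) = -25 + 7 = -18)
(6536 - E(F(3), 59)*5) + U = (6536 - (-18)*5) - 1196 = (6536 - 1*(-90)) - 1196 = (6536 + 90) - 1196 = 6626 - 1196 = 5430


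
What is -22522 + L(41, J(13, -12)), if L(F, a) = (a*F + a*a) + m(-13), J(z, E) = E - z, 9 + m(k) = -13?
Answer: -22944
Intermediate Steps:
m(k) = -22 (m(k) = -9 - 13 = -22)
L(F, a) = -22 + a² + F*a (L(F, a) = (a*F + a*a) - 22 = (F*a + a²) - 22 = (a² + F*a) - 22 = -22 + a² + F*a)
-22522 + L(41, J(13, -12)) = -22522 + (-22 + (-12 - 1*13)² + 41*(-12 - 1*13)) = -22522 + (-22 + (-12 - 13)² + 41*(-12 - 13)) = -22522 + (-22 + (-25)² + 41*(-25)) = -22522 + (-22 + 625 - 1025) = -22522 - 422 = -22944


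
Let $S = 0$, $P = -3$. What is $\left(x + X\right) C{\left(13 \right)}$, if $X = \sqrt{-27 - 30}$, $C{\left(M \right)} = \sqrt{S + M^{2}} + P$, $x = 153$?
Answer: $1530 + 10 i \sqrt{57} \approx 1530.0 + 75.498 i$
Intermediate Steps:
$C{\left(M \right)} = -3 + \sqrt{M^{2}}$ ($C{\left(M \right)} = \sqrt{0 + M^{2}} - 3 = \sqrt{M^{2}} - 3 = -3 + \sqrt{M^{2}}$)
$X = i \sqrt{57}$ ($X = \sqrt{-57} = i \sqrt{57} \approx 7.5498 i$)
$\left(x + X\right) C{\left(13 \right)} = \left(153 + i \sqrt{57}\right) \left(-3 + \sqrt{13^{2}}\right) = \left(153 + i \sqrt{57}\right) \left(-3 + \sqrt{169}\right) = \left(153 + i \sqrt{57}\right) \left(-3 + 13\right) = \left(153 + i \sqrt{57}\right) 10 = 1530 + 10 i \sqrt{57}$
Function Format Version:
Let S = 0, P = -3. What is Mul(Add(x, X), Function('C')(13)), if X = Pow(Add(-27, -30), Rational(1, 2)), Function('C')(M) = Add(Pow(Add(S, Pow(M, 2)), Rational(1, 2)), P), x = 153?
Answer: Add(1530, Mul(10, I, Pow(57, Rational(1, 2)))) ≈ Add(1530.0, Mul(75.498, I))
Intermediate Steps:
Function('C')(M) = Add(-3, Pow(Pow(M, 2), Rational(1, 2))) (Function('C')(M) = Add(Pow(Add(0, Pow(M, 2)), Rational(1, 2)), -3) = Add(Pow(Pow(M, 2), Rational(1, 2)), -3) = Add(-3, Pow(Pow(M, 2), Rational(1, 2))))
X = Mul(I, Pow(57, Rational(1, 2))) (X = Pow(-57, Rational(1, 2)) = Mul(I, Pow(57, Rational(1, 2))) ≈ Mul(7.5498, I))
Mul(Add(x, X), Function('C')(13)) = Mul(Add(153, Mul(I, Pow(57, Rational(1, 2)))), Add(-3, Pow(Pow(13, 2), Rational(1, 2)))) = Mul(Add(153, Mul(I, Pow(57, Rational(1, 2)))), Add(-3, Pow(169, Rational(1, 2)))) = Mul(Add(153, Mul(I, Pow(57, Rational(1, 2)))), Add(-3, 13)) = Mul(Add(153, Mul(I, Pow(57, Rational(1, 2)))), 10) = Add(1530, Mul(10, I, Pow(57, Rational(1, 2))))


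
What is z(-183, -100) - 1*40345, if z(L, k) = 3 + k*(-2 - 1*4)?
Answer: -39742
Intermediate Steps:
z(L, k) = 3 - 6*k (z(L, k) = 3 + k*(-2 - 4) = 3 + k*(-6) = 3 - 6*k)
z(-183, -100) - 1*40345 = (3 - 6*(-100)) - 1*40345 = (3 + 600) - 40345 = 603 - 40345 = -39742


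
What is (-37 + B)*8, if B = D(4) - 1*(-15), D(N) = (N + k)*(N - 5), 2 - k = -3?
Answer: -248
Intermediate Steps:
k = 5 (k = 2 - 1*(-3) = 2 + 3 = 5)
D(N) = (-5 + N)*(5 + N) (D(N) = (N + 5)*(N - 5) = (5 + N)*(-5 + N) = (-5 + N)*(5 + N))
B = 6 (B = (-25 + 4**2) - 1*(-15) = (-25 + 16) + 15 = -9 + 15 = 6)
(-37 + B)*8 = (-37 + 6)*8 = -31*8 = -248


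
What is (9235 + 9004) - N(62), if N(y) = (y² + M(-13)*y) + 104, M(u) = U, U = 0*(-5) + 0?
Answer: 14291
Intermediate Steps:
U = 0 (U = 0 + 0 = 0)
M(u) = 0
N(y) = 104 + y² (N(y) = (y² + 0*y) + 104 = (y² + 0) + 104 = y² + 104 = 104 + y²)
(9235 + 9004) - N(62) = (9235 + 9004) - (104 + 62²) = 18239 - (104 + 3844) = 18239 - 1*3948 = 18239 - 3948 = 14291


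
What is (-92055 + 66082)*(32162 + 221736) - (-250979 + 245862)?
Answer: -6594487637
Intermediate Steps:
(-92055 + 66082)*(32162 + 221736) - (-250979 + 245862) = -25973*253898 - 1*(-5117) = -6594492754 + 5117 = -6594487637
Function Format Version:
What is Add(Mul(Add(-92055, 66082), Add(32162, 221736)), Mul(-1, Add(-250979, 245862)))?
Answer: -6594487637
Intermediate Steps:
Add(Mul(Add(-92055, 66082), Add(32162, 221736)), Mul(-1, Add(-250979, 245862))) = Add(Mul(-25973, 253898), Mul(-1, -5117)) = Add(-6594492754, 5117) = -6594487637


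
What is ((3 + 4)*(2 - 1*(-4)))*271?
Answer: 11382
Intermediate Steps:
((3 + 4)*(2 - 1*(-4)))*271 = (7*(2 + 4))*271 = (7*6)*271 = 42*271 = 11382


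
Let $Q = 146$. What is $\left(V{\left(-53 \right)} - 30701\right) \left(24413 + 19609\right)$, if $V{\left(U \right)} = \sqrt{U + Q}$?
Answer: $-1351519422 + 44022 \sqrt{93} \approx -1.3511 \cdot 10^{9}$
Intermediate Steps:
$V{\left(U \right)} = \sqrt{146 + U}$ ($V{\left(U \right)} = \sqrt{U + 146} = \sqrt{146 + U}$)
$\left(V{\left(-53 \right)} - 30701\right) \left(24413 + 19609\right) = \left(\sqrt{146 - 53} - 30701\right) \left(24413 + 19609\right) = \left(\sqrt{93} - 30701\right) 44022 = \left(-30701 + \sqrt{93}\right) 44022 = -1351519422 + 44022 \sqrt{93}$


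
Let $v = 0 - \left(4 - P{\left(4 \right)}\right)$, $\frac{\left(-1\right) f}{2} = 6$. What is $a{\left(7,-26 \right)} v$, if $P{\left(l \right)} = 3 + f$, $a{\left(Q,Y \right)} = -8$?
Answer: $104$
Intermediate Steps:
$f = -12$ ($f = \left(-2\right) 6 = -12$)
$P{\left(l \right)} = -9$ ($P{\left(l \right)} = 3 - 12 = -9$)
$v = -13$ ($v = 0 - \left(4 - -9\right) = 0 - \left(4 + 9\right) = 0 - 13 = -13$)
$a{\left(7,-26 \right)} v = \left(-8\right) \left(-13\right) = 104$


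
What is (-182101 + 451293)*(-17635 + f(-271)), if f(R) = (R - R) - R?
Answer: -4674249888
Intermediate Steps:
f(R) = -R (f(R) = 0 - R = -R)
(-182101 + 451293)*(-17635 + f(-271)) = (-182101 + 451293)*(-17635 - 1*(-271)) = 269192*(-17635 + 271) = 269192*(-17364) = -4674249888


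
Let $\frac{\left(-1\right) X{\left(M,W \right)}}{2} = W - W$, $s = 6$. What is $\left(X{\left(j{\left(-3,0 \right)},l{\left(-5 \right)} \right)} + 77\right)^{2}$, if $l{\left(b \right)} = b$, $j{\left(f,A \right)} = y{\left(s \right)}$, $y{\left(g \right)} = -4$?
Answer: $5929$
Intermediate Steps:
$j{\left(f,A \right)} = -4$
$X{\left(M,W \right)} = 0$ ($X{\left(M,W \right)} = - 2 \left(W - W\right) = \left(-2\right) 0 = 0$)
$\left(X{\left(j{\left(-3,0 \right)},l{\left(-5 \right)} \right)} + 77\right)^{2} = \left(0 + 77\right)^{2} = 77^{2} = 5929$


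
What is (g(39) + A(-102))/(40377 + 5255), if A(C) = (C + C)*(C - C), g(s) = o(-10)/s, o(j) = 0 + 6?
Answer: 1/296608 ≈ 3.3715e-6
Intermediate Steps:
o(j) = 6
g(s) = 6/s
A(C) = 0 (A(C) = (2*C)*0 = 0)
(g(39) + A(-102))/(40377 + 5255) = (6/39 + 0)/(40377 + 5255) = (6*(1/39) + 0)/45632 = (2/13 + 0)*(1/45632) = (2/13)*(1/45632) = 1/296608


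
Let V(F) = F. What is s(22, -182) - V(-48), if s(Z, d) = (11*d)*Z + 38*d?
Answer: -50912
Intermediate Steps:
s(Z, d) = 38*d + 11*Z*d (s(Z, d) = 11*Z*d + 38*d = 38*d + 11*Z*d)
s(22, -182) - V(-48) = -182*(38 + 11*22) - 1*(-48) = -182*(38 + 242) + 48 = -182*280 + 48 = -50960 + 48 = -50912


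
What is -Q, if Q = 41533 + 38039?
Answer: -79572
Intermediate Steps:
Q = 79572
-Q = -1*79572 = -79572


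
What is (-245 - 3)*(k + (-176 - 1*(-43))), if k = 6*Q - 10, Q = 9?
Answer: 22072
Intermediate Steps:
k = 44 (k = 6*9 - 10 = 54 - 10 = 44)
(-245 - 3)*(k + (-176 - 1*(-43))) = (-245 - 3)*(44 + (-176 - 1*(-43))) = -248*(44 + (-176 + 43)) = -248*(44 - 133) = -248*(-89) = 22072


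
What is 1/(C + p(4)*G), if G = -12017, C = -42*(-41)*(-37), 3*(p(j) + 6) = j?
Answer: -3/22904 ≈ -0.00013098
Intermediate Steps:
p(j) = -6 + j/3
C = -63714 (C = 1722*(-37) = -63714)
1/(C + p(4)*G) = 1/(-63714 + (-6 + (⅓)*4)*(-12017)) = 1/(-63714 + (-6 + 4/3)*(-12017)) = 1/(-63714 - 14/3*(-12017)) = 1/(-63714 + 168238/3) = 1/(-22904/3) = -3/22904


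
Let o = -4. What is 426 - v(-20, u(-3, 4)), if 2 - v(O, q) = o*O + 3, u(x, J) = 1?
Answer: 507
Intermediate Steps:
v(O, q) = -1 + 4*O (v(O, q) = 2 - (-4*O + 3) = 2 - (3 - 4*O) = 2 + (-3 + 4*O) = -1 + 4*O)
426 - v(-20, u(-3, 4)) = 426 - (-1 + 4*(-20)) = 426 - (-1 - 80) = 426 - 1*(-81) = 426 + 81 = 507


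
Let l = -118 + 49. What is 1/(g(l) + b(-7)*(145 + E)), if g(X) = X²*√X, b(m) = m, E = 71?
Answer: -56/58011759 - 529*I*√69/174035277 ≈ -9.6532e-7 - 2.5249e-5*I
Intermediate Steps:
l = -69
g(X) = X^(5/2)
1/(g(l) + b(-7)*(145 + E)) = 1/((-69)^(5/2) - 7*(145 + 71)) = 1/(4761*I*√69 - 7*216) = 1/(4761*I*√69 - 1512) = 1/(-1512 + 4761*I*√69)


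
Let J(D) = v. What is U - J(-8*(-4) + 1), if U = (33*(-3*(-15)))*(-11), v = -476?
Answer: -15859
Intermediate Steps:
J(D) = -476
U = -16335 (U = (33*45)*(-11) = 1485*(-11) = -16335)
U - J(-8*(-4) + 1) = -16335 - 1*(-476) = -16335 + 476 = -15859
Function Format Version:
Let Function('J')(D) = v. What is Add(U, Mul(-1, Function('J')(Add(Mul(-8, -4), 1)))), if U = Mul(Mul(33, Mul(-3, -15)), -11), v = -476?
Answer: -15859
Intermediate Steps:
Function('J')(D) = -476
U = -16335 (U = Mul(Mul(33, 45), -11) = Mul(1485, -11) = -16335)
Add(U, Mul(-1, Function('J')(Add(Mul(-8, -4), 1)))) = Add(-16335, Mul(-1, -476)) = Add(-16335, 476) = -15859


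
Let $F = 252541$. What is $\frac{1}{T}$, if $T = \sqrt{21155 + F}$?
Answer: $\frac{\sqrt{17106}}{68424} \approx 0.0019115$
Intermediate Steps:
$T = 4 \sqrt{17106}$ ($T = \sqrt{21155 + 252541} = \sqrt{273696} = 4 \sqrt{17106} \approx 523.16$)
$\frac{1}{T} = \frac{1}{4 \sqrt{17106}} = \frac{\sqrt{17106}}{68424}$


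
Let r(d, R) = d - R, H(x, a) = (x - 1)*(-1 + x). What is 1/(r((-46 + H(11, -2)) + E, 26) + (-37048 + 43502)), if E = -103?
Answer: 1/6379 ≈ 0.00015676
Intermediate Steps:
H(x, a) = (-1 + x)² (H(x, a) = (-1 + x)*(-1 + x) = (-1 + x)²)
1/(r((-46 + H(11, -2)) + E, 26) + (-37048 + 43502)) = 1/((((-46 + (-1 + 11)²) - 103) - 1*26) + (-37048 + 43502)) = 1/((((-46 + 10²) - 103) - 26) + 6454) = 1/((((-46 + 100) - 103) - 26) + 6454) = 1/(((54 - 103) - 26) + 6454) = 1/((-49 - 26) + 6454) = 1/(-75 + 6454) = 1/6379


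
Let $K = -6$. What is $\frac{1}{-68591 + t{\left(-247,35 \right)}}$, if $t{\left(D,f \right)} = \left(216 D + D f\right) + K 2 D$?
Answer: $- \frac{1}{127624} \approx -7.8355 \cdot 10^{-6}$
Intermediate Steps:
$t{\left(D,f \right)} = 204 D + D f$ ($t{\left(D,f \right)} = \left(216 D + D f\right) + \left(-6\right) 2 D = \left(216 D + D f\right) - 12 D = 204 D + D f$)
$\frac{1}{-68591 + t{\left(-247,35 \right)}} = \frac{1}{-68591 - 247 \left(204 + 35\right)} = \frac{1}{-68591 - 59033} = \frac{1}{-127624} = - \frac{1}{127624}$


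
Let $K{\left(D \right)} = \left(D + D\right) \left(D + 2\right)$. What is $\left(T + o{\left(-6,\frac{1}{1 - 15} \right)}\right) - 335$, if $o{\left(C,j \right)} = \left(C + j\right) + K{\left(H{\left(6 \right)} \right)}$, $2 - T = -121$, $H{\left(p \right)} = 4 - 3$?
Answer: $- \frac{2969}{14} \approx -212.07$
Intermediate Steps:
$H{\left(p \right)} = 1$
$K{\left(D \right)} = 2 D \left(2 + D\right)$
$T = 123$ ($T = 2 - -121 = 2 + 121 = 123$)
$o{\left(C,j \right)} = 6 + C + j$ ($o{\left(C,j \right)} = \left(C + j\right) + 2 \cdot 1 \left(2 + 1\right) = \left(C + j\right) + 2 \cdot 1 \cdot 3 = \left(C + j\right) + 6 = 6 + C + j$)
$\left(T + o{\left(-6,\frac{1}{1 - 15} \right)}\right) - 335 = \left(123 + \left(6 - 6 + \frac{1}{1 - 15}\right)\right) - 335 = \left(123 + \left(6 - 6 + \frac{1}{-14}\right)\right) - 335 = \left(123 - \frac{1}{14}\right) - 335 = \frac{1721}{14} - 335 = - \frac{2969}{14}$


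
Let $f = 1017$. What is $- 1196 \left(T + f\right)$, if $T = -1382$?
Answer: $436540$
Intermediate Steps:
$- 1196 \left(T + f\right) = - 1196 \left(-1382 + 1017\right) = \left(-1196\right) \left(-365\right) = 436540$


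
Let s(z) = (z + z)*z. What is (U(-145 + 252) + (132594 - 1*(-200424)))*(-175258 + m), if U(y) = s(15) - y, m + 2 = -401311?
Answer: -192206285131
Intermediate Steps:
m = -401313 (m = -2 - 401311 = -401313)
s(z) = 2*z² (s(z) = (2*z)*z = 2*z²)
U(y) = 450 - y (U(y) = 2*15² - y = 2*225 - y = 450 - y)
(U(-145 + 252) + (132594 - 1*(-200424)))*(-175258 + m) = ((450 - (-145 + 252)) + (132594 - 1*(-200424)))*(-175258 - 401313) = ((450 - 1*107) + (132594 + 200424))*(-576571) = ((450 - 107) + 333018)*(-576571) = (343 + 333018)*(-576571) = 333361*(-576571) = -192206285131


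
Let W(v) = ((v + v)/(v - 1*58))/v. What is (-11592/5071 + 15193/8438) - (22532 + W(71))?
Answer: -12533967012673/556258274 ≈ -22533.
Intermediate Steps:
W(v) = 2/(-58 + v) (W(v) = ((2*v)/(v - 58))/v = ((2*v)/(-58 + v))/v = (2*v/(-58 + v))/v = 2/(-58 + v))
(-11592/5071 + 15193/8438) - (22532 + W(71)) = (-11592/5071 + 15193/8438) - (22532 + 2/(-58 + 71)) = (-11592*1/5071 + 15193*(1/8438)) - (22532 + 2/13) = (-11592/5071 + 15193/8438) - (22532 + 2*(1/13)) = -20769593/42789098 - (22532 + 2/13) = -20769593/42789098 - 1*292918/13 = -20769593/42789098 - 292918/13 = -12533967012673/556258274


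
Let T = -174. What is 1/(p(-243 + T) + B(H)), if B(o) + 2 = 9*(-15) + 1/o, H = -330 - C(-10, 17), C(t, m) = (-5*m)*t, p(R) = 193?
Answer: 1180/66079 ≈ 0.017857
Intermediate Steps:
C(t, m) = -5*m*t
H = -1180 (H = -330 - (-5)*17*(-10) = -330 - 1*850 = -330 - 850 = -1180)
B(o) = -137 + 1/o (B(o) = -2 + (9*(-15) + 1/o) = -2 + (-135 + 1/o) = -137 + 1/o)
1/(p(-243 + T) + B(H)) = 1/(193 + (-137 + 1/(-1180))) = 1/(193 + (-137 - 1/1180)) = 1/(193 - 161661/1180) = 1/(66079/1180) = 1180/66079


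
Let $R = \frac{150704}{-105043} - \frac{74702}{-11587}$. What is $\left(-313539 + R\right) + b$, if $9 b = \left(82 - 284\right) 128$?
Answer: $- \frac{3465983943893945}{10954199169} \approx -3.1641 \cdot 10^{5}$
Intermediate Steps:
$b = - \frac{25856}{9}$ ($b = \frac{\left(82 - 284\right) 128}{9} = \frac{\left(-202\right) 128}{9} = \frac{1}{9} \left(-25856\right) = - \frac{25856}{9} \approx -2872.9$)
$R = \frac{6100714938}{1217133241}$ ($R = 150704 \left(- \frac{1}{105043}\right) - - \frac{74702}{11587} = - \frac{150704}{105043} + \frac{74702}{11587} = \frac{6100714938}{1217133241} \approx 5.0124$)
$\left(-313539 + R\right) + b = \left(-313539 + \frac{6100714938}{1217133241}\right) - \frac{25856}{9} = - \frac{381612638534961}{1217133241} - \frac{25856}{9} = - \frac{3465983943893945}{10954199169}$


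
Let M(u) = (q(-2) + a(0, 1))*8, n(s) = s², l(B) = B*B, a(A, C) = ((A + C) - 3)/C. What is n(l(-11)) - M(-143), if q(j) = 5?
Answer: 14617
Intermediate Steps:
a(A, C) = (-3 + A + C)/C
l(B) = B²
M(u) = 24 (M(u) = (5 + (-3 + 0 + 1)/1)*8 = (5 + 1*(-2))*8 = (5 - 2)*8 = 3*8 = 24)
n(l(-11)) - M(-143) = ((-11)²)² - 1*24 = 121² - 24 = 14641 - 24 = 14617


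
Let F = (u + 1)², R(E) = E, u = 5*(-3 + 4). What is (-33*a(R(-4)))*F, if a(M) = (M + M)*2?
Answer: 19008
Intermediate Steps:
u = 5 (u = 5*1 = 5)
F = 36 (F = (5 + 1)² = 6² = 36)
a(M) = 4*M (a(M) = (2*M)*2 = 4*M)
(-33*a(R(-4)))*F = -132*(-4)*36 = -33*(-16)*36 = 528*36 = 19008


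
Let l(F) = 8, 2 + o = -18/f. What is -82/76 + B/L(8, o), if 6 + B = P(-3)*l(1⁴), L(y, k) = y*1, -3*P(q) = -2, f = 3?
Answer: -265/228 ≈ -1.1623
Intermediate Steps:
o = -8 (o = -2 - 18/3 = -2 - 18*⅓ = -2 - 6 = -8)
P(q) = ⅔ (P(q) = -⅓*(-2) = ⅔)
L(y, k) = y
B = -⅔ (B = -6 + (⅔)*8 = -6 + 16/3 = -⅔ ≈ -0.66667)
-82/76 + B/L(8, o) = -82/76 - ⅔/8 = -82*1/76 - ⅔*⅛ = -41/38 - 1/12 = -265/228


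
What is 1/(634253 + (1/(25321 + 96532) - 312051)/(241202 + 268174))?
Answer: 31034496864/19683703727307341 ≈ 1.5767e-6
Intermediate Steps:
1/(634253 + (1/(25321 + 96532) - 312051)/(241202 + 268174)) = 1/(634253 + (1/121853 - 312051)/509376) = 1/(634253 + (1/121853 - 312051)*(1/509376)) = 1/(634253 - 38024350502/121853*1/509376) = 1/(634253 - 19012175251/31034496864) = 1/(19683703727307341/31034496864) = 31034496864/19683703727307341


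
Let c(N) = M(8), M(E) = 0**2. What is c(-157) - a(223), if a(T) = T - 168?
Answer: -55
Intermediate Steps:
M(E) = 0
a(T) = -168 + T
c(N) = 0
c(-157) - a(223) = 0 - (-168 + 223) = 0 - 1*55 = 0 - 55 = -55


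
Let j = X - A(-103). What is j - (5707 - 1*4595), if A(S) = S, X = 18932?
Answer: 17923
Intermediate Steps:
j = 19035 (j = 18932 - 1*(-103) = 18932 + 103 = 19035)
j - (5707 - 1*4595) = 19035 - (5707 - 1*4595) = 19035 - (5707 - 4595) = 19035 - 1*1112 = 19035 - 1112 = 17923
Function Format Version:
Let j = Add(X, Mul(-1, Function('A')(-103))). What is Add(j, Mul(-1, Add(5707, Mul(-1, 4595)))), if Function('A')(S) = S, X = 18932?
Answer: 17923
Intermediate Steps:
j = 19035 (j = Add(18932, Mul(-1, -103)) = Add(18932, 103) = 19035)
Add(j, Mul(-1, Add(5707, Mul(-1, 4595)))) = Add(19035, Mul(-1, Add(5707, Mul(-1, 4595)))) = Add(19035, Mul(-1, Add(5707, -4595))) = Add(19035, Mul(-1, 1112)) = Add(19035, -1112) = 17923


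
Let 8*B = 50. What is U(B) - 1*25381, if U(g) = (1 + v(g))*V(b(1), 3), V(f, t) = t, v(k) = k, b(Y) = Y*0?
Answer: -101437/4 ≈ -25359.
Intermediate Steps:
B = 25/4 (B = (⅛)*50 = 25/4 ≈ 6.2500)
b(Y) = 0
U(g) = 3 + 3*g (U(g) = (1 + g)*3 = 3 + 3*g)
U(B) - 1*25381 = (3 + 3*(25/4)) - 1*25381 = (3 + 75/4) - 25381 = 87/4 - 25381 = -101437/4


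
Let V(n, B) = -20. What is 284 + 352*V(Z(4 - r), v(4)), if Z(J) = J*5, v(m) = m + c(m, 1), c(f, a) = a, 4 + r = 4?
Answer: -6756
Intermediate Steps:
r = 0 (r = -4 + 4 = 0)
v(m) = 1 + m (v(m) = m + 1 = 1 + m)
Z(J) = 5*J
284 + 352*V(Z(4 - r), v(4)) = 284 + 352*(-20) = 284 - 7040 = -6756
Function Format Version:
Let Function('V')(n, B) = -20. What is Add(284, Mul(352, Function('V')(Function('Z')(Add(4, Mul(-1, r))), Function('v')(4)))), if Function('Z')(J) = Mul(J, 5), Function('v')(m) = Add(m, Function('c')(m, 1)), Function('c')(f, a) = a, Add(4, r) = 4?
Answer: -6756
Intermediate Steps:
r = 0 (r = Add(-4, 4) = 0)
Function('v')(m) = Add(1, m) (Function('v')(m) = Add(m, 1) = Add(1, m))
Function('Z')(J) = Mul(5, J)
Add(284, Mul(352, Function('V')(Function('Z')(Add(4, Mul(-1, r))), Function('v')(4)))) = Add(284, Mul(352, -20)) = Add(284, -7040) = -6756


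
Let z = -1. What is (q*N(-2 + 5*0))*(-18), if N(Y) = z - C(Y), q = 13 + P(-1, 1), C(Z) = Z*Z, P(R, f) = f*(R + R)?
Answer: 990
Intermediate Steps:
P(R, f) = 2*R*f (P(R, f) = f*(2*R) = 2*R*f)
C(Z) = Z²
q = 11 (q = 13 + 2*(-1)*1 = 13 - 2 = 11)
N(Y) = -1 - Y²
(q*N(-2 + 5*0))*(-18) = (11*(-1 - (-2 + 5*0)²))*(-18) = (11*(-1 - (-2 + 0)²))*(-18) = (11*(-1 - 1*(-2)²))*(-18) = (11*(-1 - 1*4))*(-18) = (11*(-1 - 4))*(-18) = (11*(-5))*(-18) = -55*(-18) = 990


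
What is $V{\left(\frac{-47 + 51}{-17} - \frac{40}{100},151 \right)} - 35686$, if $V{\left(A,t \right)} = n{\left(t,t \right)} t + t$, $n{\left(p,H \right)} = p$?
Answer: $-12734$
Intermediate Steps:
$V{\left(A,t \right)} = t + t^{2}$ ($V{\left(A,t \right)} = t t + t = t^{2} + t = t + t^{2}$)
$V{\left(\frac{-47 + 51}{-17} - \frac{40}{100},151 \right)} - 35686 = 151 \left(1 + 151\right) - 35686 = 151 \cdot 152 - 35686 = 22952 - 35686 = -12734$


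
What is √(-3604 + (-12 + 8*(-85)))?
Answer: 2*I*√1074 ≈ 65.544*I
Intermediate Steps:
√(-3604 + (-12 + 8*(-85))) = √(-3604 + (-12 - 680)) = √(-3604 - 692) = √(-4296) = 2*I*√1074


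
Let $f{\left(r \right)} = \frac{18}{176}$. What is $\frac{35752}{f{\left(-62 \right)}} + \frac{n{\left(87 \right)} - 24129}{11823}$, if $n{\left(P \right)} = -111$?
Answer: $\frac{12399006896}{35469} \approx 3.4957 \cdot 10^{5}$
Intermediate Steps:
$f{\left(r \right)} = \frac{9}{88}$ ($f{\left(r \right)} = 18 \cdot \frac{1}{176} = \frac{9}{88}$)
$\frac{35752}{f{\left(-62 \right)}} + \frac{n{\left(87 \right)} - 24129}{11823} = \frac{35752}{\frac{9}{88}} + \frac{-111 - 24129}{11823} = 35752 \cdot \frac{88}{9} - \frac{8080}{3941} = \frac{3146176}{9} - \frac{8080}{3941} = \frac{12399006896}{35469}$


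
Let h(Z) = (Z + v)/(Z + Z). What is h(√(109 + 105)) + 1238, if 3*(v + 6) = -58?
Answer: 2477/2 - 19*√214/321 ≈ 1237.6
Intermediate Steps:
v = -76/3 (v = -6 + (⅓)*(-58) = -6 - 58/3 = -76/3 ≈ -25.333)
h(Z) = (-76/3 + Z)/(2*Z) (h(Z) = (Z - 76/3)/(Z + Z) = (-76/3 + Z)/((2*Z)) = (-76/3 + Z)*(1/(2*Z)) = (-76/3 + Z)/(2*Z))
h(√(109 + 105)) + 1238 = (-76 + 3*√(109 + 105))/(6*(√(109 + 105))) + 1238 = (-76 + 3*√214)/(6*(√214)) + 1238 = (√214/214)*(-76 + 3*√214)/6 + 1238 = √214*(-76 + 3*√214)/1284 + 1238 = 1238 + √214*(-76 + 3*√214)/1284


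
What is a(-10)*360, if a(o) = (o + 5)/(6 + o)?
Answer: 450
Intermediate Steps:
a(o) = (5 + o)/(6 + o)
a(-10)*360 = ((5 - 10)/(6 - 10))*360 = (-5/(-4))*360 = -¼*(-5)*360 = (5/4)*360 = 450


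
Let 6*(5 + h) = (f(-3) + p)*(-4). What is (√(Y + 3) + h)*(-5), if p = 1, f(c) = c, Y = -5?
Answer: 55/3 - 5*I*√2 ≈ 18.333 - 7.0711*I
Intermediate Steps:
h = -11/3 (h = -5 + ((-3 + 1)*(-4))/6 = -5 + (-2*(-4))/6 = -5 + (⅙)*8 = -5 + 4/3 = -11/3 ≈ -3.6667)
(√(Y + 3) + h)*(-5) = (√(-5 + 3) - 11/3)*(-5) = (√(-2) - 11/3)*(-5) = (I*√2 - 11/3)*(-5) = (-11/3 + I*√2)*(-5) = 55/3 - 5*I*√2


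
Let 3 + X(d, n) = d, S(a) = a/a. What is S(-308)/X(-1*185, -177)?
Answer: -1/188 ≈ -0.0053191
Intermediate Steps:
S(a) = 1
X(d, n) = -3 + d
S(-308)/X(-1*185, -177) = 1/(-3 - 1*185) = 1/(-3 - 185) = 1/(-188) = 1*(-1/188) = -1/188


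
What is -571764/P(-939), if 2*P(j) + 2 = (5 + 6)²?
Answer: -1143528/119 ≈ -9609.5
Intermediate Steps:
P(j) = 119/2 (P(j) = -1 + (5 + 6)²/2 = -1 + (½)*11² = -1 + (½)*121 = -1 + 121/2 = 119/2)
-571764/P(-939) = -571764/119/2 = -571764*2/119 = -1143528/119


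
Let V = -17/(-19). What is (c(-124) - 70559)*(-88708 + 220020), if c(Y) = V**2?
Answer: -3344714921120/361 ≈ -9.2651e+9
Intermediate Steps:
V = 17/19 (V = -17*(-1/19) = 17/19 ≈ 0.89474)
c(Y) = 289/361 (c(Y) = (17/19)**2 = 289/361)
(c(-124) - 70559)*(-88708 + 220020) = (289/361 - 70559)*(-88708 + 220020) = -25471510/361*131312 = -3344714921120/361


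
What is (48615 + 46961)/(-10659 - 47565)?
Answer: -11947/7278 ≈ -1.6415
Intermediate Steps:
(48615 + 46961)/(-10659 - 47565) = 95576/(-58224) = 95576*(-1/58224) = -11947/7278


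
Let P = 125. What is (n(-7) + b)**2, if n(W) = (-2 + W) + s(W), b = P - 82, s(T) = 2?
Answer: 1296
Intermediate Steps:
b = 43 (b = 125 - 82 = 43)
n(W) = W (n(W) = (-2 + W) + 2 = W)
(n(-7) + b)**2 = (-7 + 43)**2 = 36**2 = 1296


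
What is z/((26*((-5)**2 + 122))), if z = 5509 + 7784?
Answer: 633/182 ≈ 3.4780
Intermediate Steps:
z = 13293
z/((26*((-5)**2 + 122))) = 13293/((26*((-5)**2 + 122))) = 13293/((26*(25 + 122))) = 13293/((26*147)) = 13293/3822 = 13293*(1/3822) = 633/182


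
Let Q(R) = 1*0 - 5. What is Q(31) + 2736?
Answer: 2731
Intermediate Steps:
Q(R) = -5 (Q(R) = 0 - 5 = -5)
Q(31) + 2736 = -5 + 2736 = 2731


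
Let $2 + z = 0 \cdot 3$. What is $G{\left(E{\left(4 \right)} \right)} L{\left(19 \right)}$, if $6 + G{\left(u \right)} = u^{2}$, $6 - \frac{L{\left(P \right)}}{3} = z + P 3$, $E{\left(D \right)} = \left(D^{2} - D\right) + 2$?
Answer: $-27930$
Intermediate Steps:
$E{\left(D \right)} = 2 + D^{2} - D$
$z = -2$ ($z = -2 + 0 \cdot 3 = -2 + 0 = -2$)
$L{\left(P \right)} = 24 - 9 P$ ($L{\left(P \right)} = 18 - 3 \left(-2 + P 3\right) = 18 - 3 \left(-2 + 3 P\right) = 18 - \left(-6 + 9 P\right) = 24 - 9 P$)
$G{\left(u \right)} = -6 + u^{2}$
$G{\left(E{\left(4 \right)} \right)} L{\left(19 \right)} = \left(-6 + \left(2 + 4^{2} - 4\right)^{2}\right) \left(24 - 171\right) = \left(-6 + \left(2 + 16 - 4\right)^{2}\right) \left(24 - 171\right) = \left(-6 + 14^{2}\right) \left(-147\right) = \left(-6 + 196\right) \left(-147\right) = 190 \left(-147\right) = -27930$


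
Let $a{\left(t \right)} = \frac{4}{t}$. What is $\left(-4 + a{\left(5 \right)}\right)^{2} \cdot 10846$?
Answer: $\frac{2776576}{25} \approx 1.1106 \cdot 10^{5}$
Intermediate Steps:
$\left(-4 + a{\left(5 \right)}\right)^{2} \cdot 10846 = \left(-4 + \frac{4}{5}\right)^{2} \cdot 10846 = \left(- \frac{16}{5}\right)^{2} \cdot 10846 = \frac{256}{25} \cdot 10846 = \frac{2776576}{25}$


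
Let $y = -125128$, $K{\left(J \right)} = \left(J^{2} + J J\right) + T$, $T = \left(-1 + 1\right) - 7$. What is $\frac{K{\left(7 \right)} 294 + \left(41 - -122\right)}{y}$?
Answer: $- \frac{26917}{125128} \approx -0.21512$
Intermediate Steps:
$T = -7$ ($T = 0 - 7 = -7$)
$K{\left(J \right)} = -7 + 2 J^{2}$ ($K{\left(J \right)} = \left(J^{2} + J J\right) - 7 = \left(J^{2} + J^{2}\right) - 7 = 2 J^{2} - 7 = -7 + 2 J^{2}$)
$\frac{K{\left(7 \right)} 294 + \left(41 - -122\right)}{y} = \frac{\left(-7 + 2 \cdot 7^{2}\right) 294 + \left(41 - -122\right)}{-125128} = \left(\left(-7 + 2 \cdot 49\right) 294 + \left(41 + 122\right)\right) \left(- \frac{1}{125128}\right) = \left(\left(-7 + 98\right) 294 + 163\right) \left(- \frac{1}{125128}\right) = \left(91 \cdot 294 + 163\right) \left(- \frac{1}{125128}\right) = \left(26754 + 163\right) \left(- \frac{1}{125128}\right) = 26917 \left(- \frac{1}{125128}\right) = - \frac{26917}{125128}$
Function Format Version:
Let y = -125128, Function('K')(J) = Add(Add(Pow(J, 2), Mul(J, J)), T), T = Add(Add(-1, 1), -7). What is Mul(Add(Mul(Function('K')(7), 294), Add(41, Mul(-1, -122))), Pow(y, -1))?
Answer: Rational(-26917, 125128) ≈ -0.21512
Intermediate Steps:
T = -7 (T = Add(0, -7) = -7)
Function('K')(J) = Add(-7, Mul(2, Pow(J, 2))) (Function('K')(J) = Add(Add(Pow(J, 2), Mul(J, J)), -7) = Add(Add(Pow(J, 2), Pow(J, 2)), -7) = Add(Mul(2, Pow(J, 2)), -7) = Add(-7, Mul(2, Pow(J, 2))))
Mul(Add(Mul(Function('K')(7), 294), Add(41, Mul(-1, -122))), Pow(y, -1)) = Mul(Add(Mul(Add(-7, Mul(2, Pow(7, 2))), 294), Add(41, Mul(-1, -122))), Pow(-125128, -1)) = Mul(Add(Mul(Add(-7, Mul(2, 49)), 294), Add(41, 122)), Rational(-1, 125128)) = Mul(Add(Mul(Add(-7, 98), 294), 163), Rational(-1, 125128)) = Mul(Add(Mul(91, 294), 163), Rational(-1, 125128)) = Mul(Add(26754, 163), Rational(-1, 125128)) = Mul(26917, Rational(-1, 125128)) = Rational(-26917, 125128)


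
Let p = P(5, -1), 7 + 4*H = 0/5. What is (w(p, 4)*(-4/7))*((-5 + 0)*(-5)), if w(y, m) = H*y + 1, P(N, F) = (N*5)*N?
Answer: 21775/7 ≈ 3110.7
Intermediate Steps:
P(N, F) = 5*N² (P(N, F) = (5*N)*N = 5*N²)
H = -7/4 (H = -7/4 + (0/5)/4 = -7/4 + (0*(⅕))/4 = -7/4 + (¼)*0 = -7/4 + 0 = -7/4 ≈ -1.7500)
p = 125 (p = 5*5² = 5*25 = 125)
w(y, m) = 1 - 7*y/4 (w(y, m) = -7*y/4 + 1 = 1 - 7*y/4)
(w(p, 4)*(-4/7))*((-5 + 0)*(-5)) = ((1 - 7/4*125)*(-4/7))*((-5 + 0)*(-5)) = ((1 - 875/4)*(-4*⅐))*(-5*(-5)) = -871/4*(-4/7)*25 = (871/7)*25 = 21775/7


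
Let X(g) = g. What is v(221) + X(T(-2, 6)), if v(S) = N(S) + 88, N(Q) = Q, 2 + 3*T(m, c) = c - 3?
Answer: 928/3 ≈ 309.33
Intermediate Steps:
T(m, c) = -5/3 + c/3 (T(m, c) = -2/3 + (c - 3)/3 = -2/3 + (-3 + c)/3 = -2/3 + (-1 + c/3) = -5/3 + c/3)
v(S) = 88 + S (v(S) = S + 88 = 88 + S)
v(221) + X(T(-2, 6)) = (88 + 221) + (-5/3 + (1/3)*6) = 309 + (-5/3 + 2) = 309 + 1/3 = 928/3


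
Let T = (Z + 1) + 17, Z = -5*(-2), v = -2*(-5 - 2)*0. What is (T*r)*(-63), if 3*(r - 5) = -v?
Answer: -8820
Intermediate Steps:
v = 0 (v = -2*(-7)*0 = 14*0 = 0)
Z = 10
T = 28 (T = (10 + 1) + 17 = 11 + 17 = 28)
r = 5 (r = 5 + (-1*0)/3 = 5 + (⅓)*0 = 5 + 0 = 5)
(T*r)*(-63) = (28*5)*(-63) = 140*(-63) = -8820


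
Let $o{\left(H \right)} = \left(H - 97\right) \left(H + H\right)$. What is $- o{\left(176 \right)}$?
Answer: $-27808$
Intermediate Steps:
$o{\left(H \right)} = 2 H \left(-97 + H\right)$ ($o{\left(H \right)} = \left(-97 + H\right) 2 H = 2 H \left(-97 + H\right)$)
$- o{\left(176 \right)} = - 2 \cdot 176 \left(-97 + 176\right) = - 2 \cdot 176 \cdot 79 = \left(-1\right) 27808 = -27808$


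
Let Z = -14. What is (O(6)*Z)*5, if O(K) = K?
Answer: -420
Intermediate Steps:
(O(6)*Z)*5 = (6*(-14))*5 = -84*5 = -420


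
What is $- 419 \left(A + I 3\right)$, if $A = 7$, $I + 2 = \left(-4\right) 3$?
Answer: $14665$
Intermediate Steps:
$I = -14$ ($I = -2 - 12 = -14$)
$- 419 \left(A + I 3\right) = - 419 \left(7 - 42\right) = \left(-419\right) \left(-35\right) = 14665$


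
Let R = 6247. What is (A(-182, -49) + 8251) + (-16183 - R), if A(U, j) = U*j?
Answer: -5261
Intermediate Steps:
(A(-182, -49) + 8251) + (-16183 - R) = (-182*(-49) + 8251) + (-16183 - 1*6247) = (8918 + 8251) + (-16183 - 6247) = 17169 - 22430 = -5261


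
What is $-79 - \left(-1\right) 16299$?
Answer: $16220$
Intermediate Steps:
$-79 - \left(-1\right) 16299 = -79 - -16299 = -79 + 16299 = 16220$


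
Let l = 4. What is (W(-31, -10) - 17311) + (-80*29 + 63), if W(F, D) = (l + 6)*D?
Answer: -19668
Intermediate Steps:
W(F, D) = 10*D (W(F, D) = (4 + 6)*D = 10*D)
(W(-31, -10) - 17311) + (-80*29 + 63) = (10*(-10) - 17311) + (-80*29 + 63) = (-100 - 17311) + (-2320 + 63) = -17411 - 2257 = -19668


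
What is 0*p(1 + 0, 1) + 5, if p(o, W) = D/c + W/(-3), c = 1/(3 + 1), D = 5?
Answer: 5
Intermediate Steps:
c = 1/4 ≈ 0.25000
p(o, W) = 20 - W/3 (p(o, W) = 5/(1/4) + W/(-3) = 5*4 + W*(-1/3) = 20 - W/3)
0*p(1 + 0, 1) + 5 = 0*(20 - 1/3*1) + 5 = 0*(20 - 1/3) + 5 = 0*(59/3) + 5 = 0 + 5 = 5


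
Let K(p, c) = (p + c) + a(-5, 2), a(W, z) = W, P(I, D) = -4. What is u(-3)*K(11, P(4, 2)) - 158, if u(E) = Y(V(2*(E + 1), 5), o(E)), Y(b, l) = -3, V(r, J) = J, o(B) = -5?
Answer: -164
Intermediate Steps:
K(p, c) = -5 + c + p (K(p, c) = (p + c) - 5 = (c + p) - 5 = -5 + c + p)
u(E) = -3
u(-3)*K(11, P(4, 2)) - 158 = -3*(-5 - 4 + 11) - 158 = -3*2 - 158 = -6 - 158 = -164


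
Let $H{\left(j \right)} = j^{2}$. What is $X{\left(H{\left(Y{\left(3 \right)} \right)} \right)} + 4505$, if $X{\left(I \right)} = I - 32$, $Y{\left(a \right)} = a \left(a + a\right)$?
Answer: $4797$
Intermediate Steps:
$Y{\left(a \right)} = 2 a^{2}$ ($Y{\left(a \right)} = a 2 a = 2 a^{2}$)
$X{\left(I \right)} = -32 + I$
$X{\left(H{\left(Y{\left(3 \right)} \right)} \right)} + 4505 = \left(-32 + \left(2 \cdot 3^{2}\right)^{2}\right) + 4505 = \left(-32 + \left(2 \cdot 9\right)^{2}\right) + 4505 = \left(-32 + 18^{2}\right) + 4505 = \left(-32 + 324\right) + 4505 = 292 + 4505 = 4797$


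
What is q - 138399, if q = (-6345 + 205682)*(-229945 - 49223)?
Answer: -55648650015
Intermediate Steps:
q = -55648511616 (q = 199337*(-279168) = -55648511616)
q - 138399 = -55648511616 - 138399 = -55648650015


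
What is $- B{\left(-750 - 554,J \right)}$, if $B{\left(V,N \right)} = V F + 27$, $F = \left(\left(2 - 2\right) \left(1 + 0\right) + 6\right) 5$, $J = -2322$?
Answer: $39093$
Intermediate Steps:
$F = 30$ ($F = \left(0 \cdot 1 + 6\right) 5 = \left(0 + 6\right) 5 = 6 \cdot 5 = 30$)
$B{\left(V,N \right)} = 27 + 30 V$ ($B{\left(V,N \right)} = V 30 + 27 = 30 V + 27 = 27 + 30 V$)
$- B{\left(-750 - 554,J \right)} = - (27 + 30 \left(-750 - 554\right)) = - (27 + 30 \left(-1304\right)) = - (27 - 39120) = \left(-1\right) \left(-39093\right) = 39093$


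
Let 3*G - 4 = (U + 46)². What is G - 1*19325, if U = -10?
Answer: -56675/3 ≈ -18892.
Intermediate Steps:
G = 1300/3 (G = 4/3 + (-10 + 46)²/3 = 4/3 + (⅓)*36² = 4/3 + (⅓)*1296 = 4/3 + 432 = 1300/3 ≈ 433.33)
G - 1*19325 = 1300/3 - 1*19325 = 1300/3 - 19325 = -56675/3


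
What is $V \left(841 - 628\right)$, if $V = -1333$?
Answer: $-283929$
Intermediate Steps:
$V \left(841 - 628\right) = - 1333 \left(841 - 628\right) = \left(-1333\right) 213 = -283929$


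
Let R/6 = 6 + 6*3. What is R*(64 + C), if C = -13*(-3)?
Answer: 14832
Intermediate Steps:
C = 39
R = 144 (R = 6*(6 + 6*3) = 6*(6 + 18) = 6*24 = 144)
R*(64 + C) = 144*(64 + 39) = 144*103 = 14832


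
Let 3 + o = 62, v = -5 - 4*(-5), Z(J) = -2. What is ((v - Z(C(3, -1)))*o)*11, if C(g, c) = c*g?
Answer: 11033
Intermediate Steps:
v = 15 (v = -5 + 20 = 15)
o = 59 (o = -3 + 62 = 59)
((v - Z(C(3, -1)))*o)*11 = ((15 - 1*(-2))*59)*11 = ((15 + 2)*59)*11 = (17*59)*11 = 1003*11 = 11033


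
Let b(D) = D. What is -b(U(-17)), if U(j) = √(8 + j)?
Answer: -3*I ≈ -3.0*I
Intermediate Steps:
-b(U(-17)) = -√(8 - 17) = -√(-9) = -3*I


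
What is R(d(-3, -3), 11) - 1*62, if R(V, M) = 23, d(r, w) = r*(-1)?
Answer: -39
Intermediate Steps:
d(r, w) = -r
R(d(-3, -3), 11) - 1*62 = 23 - 1*62 = 23 - 62 = -39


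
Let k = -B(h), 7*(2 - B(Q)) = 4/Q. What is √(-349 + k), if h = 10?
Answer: I*√429905/35 ≈ 18.733*I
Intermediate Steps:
B(Q) = 2 - 4/(7*Q)
k = -68/35 (k = -(2 - 4/7/10) = -(2 - 4/7*⅒) = -(2 - 2/35) = -1*68/35 = -68/35 ≈ -1.9429)
√(-349 + k) = √(-349 - 68/35) = √(-12283/35) = I*√429905/35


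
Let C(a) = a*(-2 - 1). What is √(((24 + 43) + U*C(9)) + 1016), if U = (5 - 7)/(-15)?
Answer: √26985/5 ≈ 32.854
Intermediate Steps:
C(a) = -3*a (C(a) = a*(-3) = -3*a)
U = 2/15 (U = -2*(-1/15) = 2/15 ≈ 0.13333)
√(((24 + 43) + U*C(9)) + 1016) = √(((24 + 43) + 2*(-3*9)/15) + 1016) = √((67 + (2/15)*(-27)) + 1016) = √((67 - 18/5) + 1016) = √(317/5 + 1016) = √(5397/5) = √26985/5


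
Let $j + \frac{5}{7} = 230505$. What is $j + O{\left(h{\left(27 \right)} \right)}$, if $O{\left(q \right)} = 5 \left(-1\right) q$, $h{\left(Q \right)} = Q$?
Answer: $\frac{1612585}{7} \approx 2.3037 \cdot 10^{5}$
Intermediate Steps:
$j = \frac{1613530}{7}$ ($j = - \frac{5}{7} + 230505 = \frac{1613530}{7} \approx 2.305 \cdot 10^{5}$)
$O{\left(q \right)} = - 5 q$
$j + O{\left(h{\left(27 \right)} \right)} = \frac{1613530}{7} - 135 = \frac{1612585}{7}$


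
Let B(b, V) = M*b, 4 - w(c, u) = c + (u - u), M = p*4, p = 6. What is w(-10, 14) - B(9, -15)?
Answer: -202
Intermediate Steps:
M = 24 (M = 6*4 = 24)
w(c, u) = 4 - c (w(c, u) = 4 - (c + (u - u)) = 4 - (c + 0) = 4 - c)
B(b, V) = 24*b
w(-10, 14) - B(9, -15) = (4 - 1*(-10)) - 24*9 = (4 + 10) - 1*216 = 14 - 216 = -202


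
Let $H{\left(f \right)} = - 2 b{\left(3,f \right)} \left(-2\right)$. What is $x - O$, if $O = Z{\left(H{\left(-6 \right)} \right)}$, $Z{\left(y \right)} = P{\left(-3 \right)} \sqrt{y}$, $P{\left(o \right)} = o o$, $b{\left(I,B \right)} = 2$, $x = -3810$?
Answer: $-3810 - 18 \sqrt{2} \approx -3835.5$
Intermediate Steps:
$P{\left(o \right)} = o^{2}$
$H{\left(f \right)} = 8$ ($H{\left(f \right)} = \left(-2\right) 2 \left(-2\right) = \left(-4\right) \left(-2\right) = 8$)
$Z{\left(y \right)} = 9 \sqrt{y}$ ($Z{\left(y \right)} = \left(-3\right)^{2} \sqrt{y} = 9 \sqrt{y}$)
$O = 18 \sqrt{2}$ ($O = 9 \sqrt{8} = 9 \cdot 2 \sqrt{2} = 18 \sqrt{2} \approx 25.456$)
$x - O = -3810 - 18 \sqrt{2}$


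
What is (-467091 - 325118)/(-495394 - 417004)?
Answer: 792209/912398 ≈ 0.86827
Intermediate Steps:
(-467091 - 325118)/(-495394 - 417004) = -792209/(-912398) = -792209*(-1/912398) = 792209/912398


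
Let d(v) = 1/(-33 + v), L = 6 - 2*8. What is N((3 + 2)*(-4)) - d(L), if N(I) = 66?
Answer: 2839/43 ≈ 66.023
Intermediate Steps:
L = -10 (L = 6 - 16 = -10)
N((3 + 2)*(-4)) - d(L) = 66 - 1/(-33 - 10) = 66 - 1/(-43) = 66 - 1*(-1/43) = 66 + 1/43 = 2839/43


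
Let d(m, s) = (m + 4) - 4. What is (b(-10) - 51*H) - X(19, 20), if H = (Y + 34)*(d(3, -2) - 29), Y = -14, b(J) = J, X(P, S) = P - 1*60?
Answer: 26551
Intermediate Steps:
d(m, s) = m (d(m, s) = (4 + m) - 4 = m)
X(P, S) = -60 + P (X(P, S) = P - 60 = -60 + P)
H = -520 (H = (-14 + 34)*(3 - 29) = 20*(-26) = -520)
(b(-10) - 51*H) - X(19, 20) = (-10 - 51*(-520)) - (-60 + 19) = (-10 + 26520) - 1*(-41) = 26510 + 41 = 26551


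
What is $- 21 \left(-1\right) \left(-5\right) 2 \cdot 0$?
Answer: $0$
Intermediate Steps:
$- 21 \left(-1\right) \left(-5\right) 2 \cdot 0 = - 21 \cdot 5 \cdot 2 \cdot 0 = \left(-21\right) 10 \cdot 0 = \left(-210\right) 0 = 0$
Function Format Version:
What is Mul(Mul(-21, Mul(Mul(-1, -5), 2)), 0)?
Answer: 0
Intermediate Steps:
Mul(Mul(-21, Mul(Mul(-1, -5), 2)), 0) = Mul(Mul(-21, Mul(5, 2)), 0) = Mul(Mul(-21, 10), 0) = Mul(-210, 0) = 0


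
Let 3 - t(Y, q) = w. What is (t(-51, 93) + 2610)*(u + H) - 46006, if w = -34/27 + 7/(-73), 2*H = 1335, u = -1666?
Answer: -5235842485/1971 ≈ -2.6564e+6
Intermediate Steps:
H = 1335/2 (H = (½)*1335 = 1335/2 ≈ 667.50)
w = -2671/1971 (w = -34*1/27 + 7*(-1/73) = -34/27 - 7/73 = -2671/1971 ≈ -1.3552)
t(Y, q) = 8584/1971 (t(Y, q) = 3 - 1*(-2671/1971) = 3 + 2671/1971 = 8584/1971)
(t(-51, 93) + 2610)*(u + H) - 46006 = (8584/1971 + 2610)*(-1666 + 1335/2) - 46006 = (5152894/1971)*(-1997/2) - 46006 = -5145164659/1971 - 46006 = -5235842485/1971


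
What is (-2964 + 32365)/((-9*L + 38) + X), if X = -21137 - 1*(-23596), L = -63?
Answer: 29401/3064 ≈ 9.5956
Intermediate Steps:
X = 2459 (X = -21137 + 23596 = 2459)
(-2964 + 32365)/((-9*L + 38) + X) = (-2964 + 32365)/((-9*(-63) + 38) + 2459) = 29401/((567 + 38) + 2459) = 29401/(605 + 2459) = 29401/3064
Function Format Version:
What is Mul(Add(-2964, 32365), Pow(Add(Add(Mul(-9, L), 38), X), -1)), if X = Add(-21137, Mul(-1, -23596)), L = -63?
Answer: Rational(29401, 3064) ≈ 9.5956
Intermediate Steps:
X = 2459 (X = Add(-21137, 23596) = 2459)
Mul(Add(-2964, 32365), Pow(Add(Add(Mul(-9, L), 38), X), -1)) = Mul(Add(-2964, 32365), Pow(Add(Add(Mul(-9, -63), 38), 2459), -1)) = Mul(29401, Pow(Add(Add(567, 38), 2459), -1)) = Mul(29401, Pow(Add(605, 2459), -1)) = Mul(29401, Pow(3064, -1)) = Mul(29401, Rational(1, 3064)) = Rational(29401, 3064)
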